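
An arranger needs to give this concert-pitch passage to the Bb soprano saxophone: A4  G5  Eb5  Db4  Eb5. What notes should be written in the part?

B4 A5 F5 Eb4 F5

Written C4 sounds as Bb3 on the Bb soprano saxophone, so concert pitches are written a major second up.
A4 becomes B4
G5 becomes A5
Eb5 becomes F5
Db4 becomes Eb4
Eb5 becomes F5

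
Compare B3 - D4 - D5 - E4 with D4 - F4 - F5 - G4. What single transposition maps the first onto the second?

up a minor third

Take the first pair: B3 → D4. B to D spans 3 letter names, so the interval is some kind of third.
B3 to D4 is 3 semitones, which makes it a minor third; the second version is higher, so the direction is up.
Checking another pair — E4 → G4 — gives the same interval.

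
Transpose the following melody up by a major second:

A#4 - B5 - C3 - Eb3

A#4 gives B#4
B5 gives C#6
C3 gives D3
Eb3 gives F3

B#4 C#6 D3 F3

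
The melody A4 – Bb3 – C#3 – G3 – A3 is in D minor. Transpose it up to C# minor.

G#5 A4 B#3 F#4 G#4

D minor to C# minor up is a major seventh, so every note moves up by that interval.
A4 -> G#5
Bb3 -> A4
C#3 -> B#3
G3 -> F#4
A3 -> G#4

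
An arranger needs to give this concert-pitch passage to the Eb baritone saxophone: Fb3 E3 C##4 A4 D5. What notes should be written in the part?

Db5 C#5 A##5 F#6 B6

The Eb baritone saxophone sounds a major thirteenth below written, so the written part must be a major thirteenth above concert — transpose each note up.
Fb3 becomes Db5
E3 becomes C#5
C##4 becomes A##5
A4 becomes F#6
D5 becomes B6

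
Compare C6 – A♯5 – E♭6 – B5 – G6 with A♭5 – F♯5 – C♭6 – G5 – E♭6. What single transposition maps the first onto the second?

down a major third

Take the first pair: C6 → Ab5. C to A spans 3 letter names, so the interval is some kind of third.
Ab5 to C6 is 4 semitones, which makes it a major third; the second version is lower, so the direction is down.
Checking another pair — G6 → Eb6 — gives the same interval.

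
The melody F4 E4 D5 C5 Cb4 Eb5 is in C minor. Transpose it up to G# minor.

From C up to G# is an augmented fifth; apply that to each pitch.
F4 gives C#5
E4 gives B#4
D5 gives A#5
C5 gives G#5
Cb4 gives G4
Eb5 gives B5

C#5 B#4 A#5 G#5 G4 B5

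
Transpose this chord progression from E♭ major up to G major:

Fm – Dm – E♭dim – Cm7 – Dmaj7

E♭ major up to G major is a major third; each chord root moves by that interval while the quality stays the same.
Fm: root F up a major third → A, giving Am.
Dm: root D up a major third → F#, giving F#m.
E♭dim: root E♭ up a major third → G, giving Gdim.
Cm7: root C up a major third → E, giving Em7.
Dmaj7: root D up a major third → F#, giving F#maj7.

Am F#m Gdim Em7 F#maj7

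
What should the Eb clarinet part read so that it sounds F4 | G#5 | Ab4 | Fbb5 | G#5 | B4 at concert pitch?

D4 E#5 F4 Dbb5 E#5 G#4

Written C4 sounds as Eb4 on the Eb clarinet, so concert pitches are written a minor third down.
F4 → D4
G#5 → E#5
Ab4 → F4
Fbb5 → Dbb5
G#5 → E#5
B4 → G#4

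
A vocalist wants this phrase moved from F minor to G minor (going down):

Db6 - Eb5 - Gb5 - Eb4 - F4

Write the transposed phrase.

Eb5 F4 Ab4 F3 G3

From F down to G is a minor seventh; apply that to each pitch.
Db6 gives Eb5
Eb5 gives F4
Gb5 gives Ab4
Eb4 gives F3
F4 gives G3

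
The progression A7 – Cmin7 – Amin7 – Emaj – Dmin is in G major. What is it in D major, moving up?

E7 Gmin7 Emin7 Bmaj Amin

G major up to D major is a perfect fifth; each chord root moves by that interval while the quality stays the same.
A7: root A up a perfect fifth → E, giving E7.
Cmin7: root C up a perfect fifth → G, giving Gmin7.
Amin7: root A up a perfect fifth → E, giving Emin7.
Emaj: root E up a perfect fifth → B, giving Bmaj.
Dmin: root D up a perfect fifth → A, giving Amin.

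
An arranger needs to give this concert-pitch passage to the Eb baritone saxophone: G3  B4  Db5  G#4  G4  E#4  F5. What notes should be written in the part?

E5 G#6 Bb6 E#6 E6 C##6 D7

Written C4 sounds as Eb2 on the Eb baritone saxophone, so concert pitches are written a major thirteenth up.
G3 → E5
B4 → G#6
Db5 → Bb6
G#4 → E#6
G4 → E6
E#4 → C##6
F5 → D7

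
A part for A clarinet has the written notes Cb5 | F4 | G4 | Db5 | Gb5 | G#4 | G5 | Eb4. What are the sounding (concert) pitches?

Written C4 on the A clarinet sounds as A3, a minor third lower; apply that shift to every note.
Cb5 becomes Ab4
F4 becomes D4
G4 becomes E4
Db5 becomes Bb4
Gb5 becomes Eb5
G#4 becomes E#4
G5 becomes E5
Eb4 becomes C4

Ab4 D4 E4 Bb4 Eb5 E#4 E5 C4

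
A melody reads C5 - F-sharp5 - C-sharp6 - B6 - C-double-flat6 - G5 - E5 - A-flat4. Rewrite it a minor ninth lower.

B3 E#4 B#4 A#5 Bbb4 F#4 D#4 G3

C5 gives B3
F#5 gives E#4
C#6 gives B#4
B6 gives A#5
Cbb6 gives Bbb4
G5 gives F#4
E5 gives D#4
Ab4 gives G3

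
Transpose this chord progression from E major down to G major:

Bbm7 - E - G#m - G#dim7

E major down to G major is a major sixth; each chord root moves by that interval while the quality stays the same.
Bbm7: root Bb down a major sixth → Db, giving Dbm7.
E: root E down a major sixth → G, giving G.
G#m: root G# down a major sixth → B, giving Bm.
G#dim7: root G# down a major sixth → B, giving Bdim7.

Dbm7 G Bm Bdim7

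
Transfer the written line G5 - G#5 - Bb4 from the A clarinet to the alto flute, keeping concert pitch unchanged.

A5 A#5 C5

First find concert pitch: the A clarinet sounds a minor third below written, so G5 G#5 Bb4 sounds E5 E#5 G4.
Then write for alto flute: it sounds a perfect fourth below written, so the part must be a perfect fourth above concert.
E5 → A5
E#5 → A#5
G4 → C5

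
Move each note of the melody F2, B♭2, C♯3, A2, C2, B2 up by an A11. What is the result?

B3 E4 F##4 D#4 F#3 E#4

F2 gives B3
Bb2 gives E4
C#3 gives F##4
A2 gives D#4
C2 gives F#3
B2 gives E#4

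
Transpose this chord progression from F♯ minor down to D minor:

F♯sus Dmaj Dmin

Dsus Bbmaj Bbmin

F♯ minor down to D minor is a major third; each chord root moves by that interval while the quality stays the same.
F♯sus: root F♯ down a major third → D, giving Dsus.
Dmaj: root D down a major third → Bb, giving Bbmaj.
Dmin: root D down a major third → Bb, giving Bbmin.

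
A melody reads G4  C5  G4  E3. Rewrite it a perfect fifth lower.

C4 F4 C4 A2

G4 gives C4
C5 gives F4
G4 gives C4
E3 gives A2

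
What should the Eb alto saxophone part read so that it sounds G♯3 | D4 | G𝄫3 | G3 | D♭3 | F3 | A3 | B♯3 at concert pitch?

E#4 B4 Ebb4 E4 Bb3 D4 F#4 G##4

Written C4 sounds as Eb3 on the Eb alto saxophone, so concert pitches are written a major sixth up.
G#3 → E#4
D4 → B4
Gbb3 → Ebb4
G3 → E4
Db3 → Bb3
F3 → D4
A3 → F#4
B#3 → G##4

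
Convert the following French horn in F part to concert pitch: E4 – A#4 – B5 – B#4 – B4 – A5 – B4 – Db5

A3 D#4 E5 E#4 E4 D5 E4 Gb4

The French horn in F sounds a perfect fifth below written, so transpose each written note down a perfect fifth.
E4 becomes A3
A#4 becomes D#4
B5 becomes E5
B#4 becomes E#4
B4 becomes E4
A5 becomes D5
B4 becomes E4
Db5 becomes Gb4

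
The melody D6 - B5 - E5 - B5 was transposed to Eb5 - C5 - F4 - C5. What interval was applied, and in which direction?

Take the first pair: D6 → Eb5. D to E spans 7 letter names, so the interval is some kind of seventh.
Eb5 to D6 is 11 semitones, which makes it a major seventh; the second version is lower, so the direction is down.
Checking another pair — B5 → C5 — gives the same interval.

down a major seventh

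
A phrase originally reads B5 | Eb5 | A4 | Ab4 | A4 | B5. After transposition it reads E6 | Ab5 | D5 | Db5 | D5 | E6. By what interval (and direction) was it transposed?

up a perfect fourth

From B5 to E6 is 4 letter names — a fourth of some quality.
B5 to E6 is 5 semitones, which makes it a perfect fourth; the second version is higher, so the direction is up.
Checking another pair — B5 → E6 — gives the same interval.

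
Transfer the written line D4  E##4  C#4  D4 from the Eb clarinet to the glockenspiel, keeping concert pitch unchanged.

First find concert pitch: the Eb clarinet sounds a minor third above written, so D4 E##4 C#4 D4 sounds F4 G##4 E4 F4.
Then write for glockenspiel: it sounds a perfect fifteenth above written, so the part must be a perfect fifteenth below concert.
F4 → F2
G##4 → G##2
E4 → E2
F4 → F2

F2 G##2 E2 F2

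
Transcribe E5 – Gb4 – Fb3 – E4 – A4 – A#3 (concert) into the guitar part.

E6 Gb5 Fb4 E5 A5 A#4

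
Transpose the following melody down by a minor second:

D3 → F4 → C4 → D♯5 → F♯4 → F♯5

C#3 E4 B3 C##5 E#4 E#5

D3 becomes C#3
F4 becomes E4
C4 becomes B3
D#5 becomes C##5
F#4 becomes E#4
F#5 becomes E#5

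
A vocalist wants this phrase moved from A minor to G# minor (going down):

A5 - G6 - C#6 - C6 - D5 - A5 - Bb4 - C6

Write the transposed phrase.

From A down to G# is a minor second; apply that to each pitch.
A5 to G#5
G6 to F#6
C#6 to B#5
C6 to B5
D5 to C#5
A5 to G#5
Bb4 to A4
C6 to B5

G#5 F#6 B#5 B5 C#5 G#5 A4 B5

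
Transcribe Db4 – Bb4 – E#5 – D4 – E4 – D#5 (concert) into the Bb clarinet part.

Written C4 sounds as Bb3 on the Bb clarinet, so concert pitches are written a major second up.
Db4 → Eb4
Bb4 → C5
E#5 → F##5
D4 → E4
E4 → F#4
D#5 → E#5

Eb4 C5 F##5 E4 F#4 E#5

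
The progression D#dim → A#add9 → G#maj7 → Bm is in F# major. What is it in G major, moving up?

Edim Badd9 Amaj7 Cm

F# major up to G major is a minor second; each chord root moves by that interval while the quality stays the same.
D#dim: root D# up a minor second → E, giving Edim.
A#add9: root A# up a minor second → B, giving Badd9.
G#maj7: root G# up a minor second → A, giving Amaj7.
Bm: root B up a minor second → C, giving Cm.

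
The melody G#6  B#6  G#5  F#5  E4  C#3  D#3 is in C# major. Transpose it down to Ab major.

Eb6 G6 Eb5 Db5 Cb4 Ab2 Bb2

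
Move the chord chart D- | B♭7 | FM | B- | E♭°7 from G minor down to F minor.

G minor down to F minor is a major second; each chord root moves by that interval while the quality stays the same.
D-: root D down a major second → C, giving C-.
B♭7: root B♭ down a major second → Ab, giving Ab7.
FM: root F down a major second → Eb, giving EbM.
B-: root B down a major second → A, giving A-.
E♭°7: root E♭ down a major second → Db, giving Db°7.

C- Ab7 EbM A- Db°7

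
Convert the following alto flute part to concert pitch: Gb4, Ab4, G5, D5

Db4 Eb4 D5 A4

Written C4 on the alto flute sounds as G3, a perfect fourth lower; apply that shift to every note.
Gb4 gives Db4
Ab4 gives Eb4
G5 gives D5
D5 gives A4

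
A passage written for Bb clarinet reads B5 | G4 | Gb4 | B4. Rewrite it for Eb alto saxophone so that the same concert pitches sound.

F#6 D5 Db5 F#5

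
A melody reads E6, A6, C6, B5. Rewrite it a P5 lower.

E6 gives A5
A6 gives D6
C6 gives F5
B5 gives E5

A5 D6 F5 E5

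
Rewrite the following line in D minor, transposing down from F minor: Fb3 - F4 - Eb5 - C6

Db3 D4 C5 A5

F minor to D minor down is a minor third, so every note moves down by that interval.
Fb3 gives Db3
F4 gives D4
Eb5 gives C5
C6 gives A5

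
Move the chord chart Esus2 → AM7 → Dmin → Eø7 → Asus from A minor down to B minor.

A minor down to B minor is a minor seventh; each chord root moves by that interval while the quality stays the same.
Esus2: root E down a minor seventh → F#, giving F#sus2.
AM7: root A down a minor seventh → B, giving BM7.
Dmin: root D down a minor seventh → E, giving Emin.
Eø7: root E down a minor seventh → F#, giving F#ø7.
Asus: root A down a minor seventh → B, giving Bsus.

F#sus2 BM7 Emin F#ø7 Bsus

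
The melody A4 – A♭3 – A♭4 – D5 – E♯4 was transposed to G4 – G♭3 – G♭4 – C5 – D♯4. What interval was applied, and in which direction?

down a major second

From A4 to G4 is 2 letter names — a second of some quality.
G4 to A4 is 2 semitones, which makes it a major second; the second version is lower, so the direction is down.
Checking another pair — E#4 → D#4 — gives the same interval.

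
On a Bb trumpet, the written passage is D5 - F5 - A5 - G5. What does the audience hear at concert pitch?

C5 Eb5 G5 F5

Written C4 on the Bb trumpet sounds as Bb3, a major second lower; apply that shift to every note.
D5 to C5
F5 to Eb5
A5 to G5
G5 to F5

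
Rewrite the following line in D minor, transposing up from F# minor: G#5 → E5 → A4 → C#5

E6 C6 F5 A5

F# minor to D minor up is a minor sixth, so every note moves up by that interval.
G#5 -> E6
E5 -> C6
A4 -> F5
C#5 -> A5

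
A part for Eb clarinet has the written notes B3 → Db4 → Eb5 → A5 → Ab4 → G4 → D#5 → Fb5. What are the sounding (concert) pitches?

D4 Fb4 Gb5 C6 Cb5 Bb4 F#5 Abb5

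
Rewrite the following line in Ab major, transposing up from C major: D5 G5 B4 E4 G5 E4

Bb5 Eb6 G5 C5 Eb6 C5

C major to Ab major up is a minor sixth, so every note moves up by that interval.
D5 -> Bb5
G5 -> Eb6
B4 -> G5
E4 -> C5
G5 -> Eb6
E4 -> C5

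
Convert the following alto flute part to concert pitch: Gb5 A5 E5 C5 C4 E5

The alto flute sounds a perfect fourth below written, so transpose each written note down a perfect fourth.
Gb5 to Db5
A5 to E5
E5 to B4
C5 to G4
C4 to G3
E5 to B4

Db5 E5 B4 G4 G3 B4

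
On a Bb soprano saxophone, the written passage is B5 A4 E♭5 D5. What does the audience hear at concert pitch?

Written C4 on the Bb soprano saxophone sounds as Bb3, a major second lower; apply that shift to every note.
B5 becomes A5
A4 becomes G4
Eb5 becomes Db5
D5 becomes C5

A5 G4 Db5 C5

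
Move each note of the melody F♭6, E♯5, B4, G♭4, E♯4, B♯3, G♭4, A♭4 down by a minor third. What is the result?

Db6 C##5 G#4 Eb4 C##4 G##3 Eb4 F4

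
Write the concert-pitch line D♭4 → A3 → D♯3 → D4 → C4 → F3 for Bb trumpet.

The Bb trumpet sounds a major second below written, so the written part must be a major second above concert — transpose each note up.
Db4 to Eb4
A3 to B3
D#3 to E#3
D4 to E4
C4 to D4
F3 to G3

Eb4 B3 E#3 E4 D4 G3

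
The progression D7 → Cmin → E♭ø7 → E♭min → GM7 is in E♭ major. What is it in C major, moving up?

E♭ major up to C major is a major sixth; each chord root moves by that interval while the quality stays the same.
D7: root D up a major sixth → B, giving B7.
Cmin: root C up a major sixth → A, giving Amin.
E♭ø7: root E♭ up a major sixth → C, giving Cø7.
E♭min: root E♭ up a major sixth → C, giving Cmin.
GM7: root G up a major sixth → E, giving EM7.

B7 Amin Cø7 Cmin EM7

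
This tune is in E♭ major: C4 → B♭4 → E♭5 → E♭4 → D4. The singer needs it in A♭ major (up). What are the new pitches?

F4 Eb5 Ab5 Ab4 G4

E♭ major to A♭ major up is a perfect fourth, so every note moves up by that interval.
C4 gives F4
Bb4 gives Eb5
Eb5 gives Ab5
Eb4 gives Ab4
D4 gives G4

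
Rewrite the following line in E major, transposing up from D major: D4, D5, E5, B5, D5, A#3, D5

D major to E major up is a major second, so every note moves up by that interval.
D4 gives E4
D5 gives E5
E5 gives F#5
B5 gives C#6
D5 gives E5
A#3 gives B#3
D5 gives E5

E4 E5 F#5 C#6 E5 B#3 E5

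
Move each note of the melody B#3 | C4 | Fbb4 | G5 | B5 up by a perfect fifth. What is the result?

A perfect fifth up from B#3 gives F##4.
C4: a fifth up reaches G, and 7 semitones makes it G4.
A perfect fifth up from Fbb4 gives Cbb5.
A perfect fifth up from G5 gives D6.
B5 up a perfect fifth is F#6.

F##4 G4 Cbb5 D6 F#6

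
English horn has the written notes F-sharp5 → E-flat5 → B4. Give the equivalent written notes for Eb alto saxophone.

G#5 F5 C#5

First find concert pitch: the English horn sounds a perfect fifth below written, so F-sharp5 E-flat5 B4 sounds B4 Ab4 E4.
Then write for Eb alto saxophone: it sounds a major sixth below written, so the part must be a major sixth above concert.
B4 → G#5
Ab4 → F5
E4 → C#5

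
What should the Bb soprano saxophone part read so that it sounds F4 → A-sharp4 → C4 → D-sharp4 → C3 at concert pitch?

Written C4 sounds as Bb3 on the Bb soprano saxophone, so concert pitches are written a major second up.
F4 becomes G4
A#4 becomes B#4
C4 becomes D4
D#4 becomes E#4
C3 becomes D3

G4 B#4 D4 E#4 D3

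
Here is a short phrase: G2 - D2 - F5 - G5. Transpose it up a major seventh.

F#3 C#3 E6 F#6

G2 up a major seventh is F#3.
A major seventh up from D2 gives C#3.
F5: a seventh up reaches E, and 11 semitones makes it E6.
A major seventh up from G5 gives F#6.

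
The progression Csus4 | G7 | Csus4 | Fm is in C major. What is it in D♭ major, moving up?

Dbsus4 Ab7 Dbsus4 Gbm

C major up to D♭ major is a minor second; each chord root moves by that interval while the quality stays the same.
Csus4: root C up a minor second → Db, giving Dbsus4.
G7: root G up a minor second → Ab, giving Ab7.
Csus4: root C up a minor second → Db, giving Dbsus4.
Fm: root F up a minor second → Gb, giving Gbm.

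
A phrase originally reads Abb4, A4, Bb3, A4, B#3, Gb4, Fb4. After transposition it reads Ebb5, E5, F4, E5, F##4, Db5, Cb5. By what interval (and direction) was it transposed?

up a perfect fifth

From Abb4 to Ebb5 is 5 letter names — a fifth of some quality.
Abb4 to Ebb5 is 7 semitones, which makes it a perfect fifth; the second version is higher, so the direction is up.
Checking another pair — Fb4 → Cb5 — gives the same interval.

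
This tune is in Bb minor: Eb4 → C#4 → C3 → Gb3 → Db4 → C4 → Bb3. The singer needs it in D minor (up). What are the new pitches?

G4 E#4 E3 Bb3 F4 E4 D4

Bb minor to D minor up is a major third, so every note moves up by that interval.
Eb4 becomes G4
C#4 becomes E#4
C3 becomes E3
Gb3 becomes Bb3
Db4 becomes F4
C4 becomes E4
Bb3 becomes D4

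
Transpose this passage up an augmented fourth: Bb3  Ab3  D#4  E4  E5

E4 D4 G##4 A#4 A#5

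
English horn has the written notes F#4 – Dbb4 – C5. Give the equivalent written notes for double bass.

B4 Gbb4 F5

First find concert pitch: the English horn sounds a perfect fifth below written, so F#4 Dbb4 C5 sounds B3 Gbb3 F4.
Then write for double bass: it sounds a perfect octave below written, so the part must be a perfect octave above concert.
B3 → B4
Gbb3 → Gbb4
F4 → F5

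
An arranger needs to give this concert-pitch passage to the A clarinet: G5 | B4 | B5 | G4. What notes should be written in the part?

Bb5 D5 D6 Bb4

The A clarinet sounds a minor third below written, so the written part must be a minor third above concert — transpose each note up.
G5 becomes Bb5
B4 becomes D5
B5 becomes D6
G4 becomes Bb4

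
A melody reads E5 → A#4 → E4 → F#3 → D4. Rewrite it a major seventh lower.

F4 B3 F3 G2 Eb3

E5 down a major seventh is F4.
A major seventh down from A#4 gives B3.
E4: a seventh down reaches F, and 11 semitones makes it F3.
F#3: a seventh down reaches G, and 11 semitones makes it G2.
A major seventh down from D4 gives Eb3.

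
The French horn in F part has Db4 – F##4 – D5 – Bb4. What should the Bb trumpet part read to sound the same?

Ab3 C##4 A4 F4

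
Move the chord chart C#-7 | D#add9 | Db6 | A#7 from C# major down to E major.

E-7 F#add9 Fb6 C#7

C# major down to E major is a major sixth; each chord root moves by that interval while the quality stays the same.
C#-7: root C# down a major sixth → E, giving E-7.
D#add9: root D# down a major sixth → F#, giving F#add9.
Db6: root Db down a major sixth → Fb, giving Fb6.
A#7: root A# down a major sixth → C#, giving C#7.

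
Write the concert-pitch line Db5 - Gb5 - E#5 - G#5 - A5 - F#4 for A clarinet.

Fb5 Bbb5 G#5 B5 C6 A4

Written C4 sounds as A3 on the A clarinet, so concert pitches are written a minor third up.
Db5 -> Fb5
Gb5 -> Bbb5
E#5 -> G#5
G#5 -> B5
A5 -> C6
F#4 -> A4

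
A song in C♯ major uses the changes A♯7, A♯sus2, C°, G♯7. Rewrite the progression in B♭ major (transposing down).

G7 Gsus2 Bbb° F7

C♯ major down to B♭ major is an augmented second; each chord root moves by that interval while the quality stays the same.
A♯7: root A♯ down an augmented second → G, giving G7.
A♯sus2: root A♯ down an augmented second → G, giving Gsus2.
C°: root C down an augmented second → Bbb, giving Bbb°.
G♯7: root G♯ down an augmented second → F, giving F7.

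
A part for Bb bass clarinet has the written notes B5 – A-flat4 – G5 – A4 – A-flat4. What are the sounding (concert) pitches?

A4 Gb3 F4 G3 Gb3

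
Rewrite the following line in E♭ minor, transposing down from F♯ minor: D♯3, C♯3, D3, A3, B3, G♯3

From F♯ down to E♭ is an augmented second; apply that to each pitch.
D#3 to C3
C#3 to Bb2
D3 to Cb3
A3 to Gb3
B3 to Ab3
G#3 to F3

C3 Bb2 Cb3 Gb3 Ab3 F3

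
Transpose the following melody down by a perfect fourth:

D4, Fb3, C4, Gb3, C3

A3 Cb3 G3 Db3 G2

D4: a fourth down reaches A, and 5 semitones makes it A3.
A perfect fourth down from Fb3 gives Cb3.
A perfect fourth down from C4 gives G3.
Gb3 down a perfect fourth is Db3.
A perfect fourth down from C3 gives G2.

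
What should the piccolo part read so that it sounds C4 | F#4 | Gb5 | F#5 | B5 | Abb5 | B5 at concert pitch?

The piccolo sounds a perfect octave above written, so the written part must be a perfect octave below concert — transpose each note down.
C4 gives C3
F#4 gives F#3
Gb5 gives Gb4
F#5 gives F#4
B5 gives B4
Abb5 gives Abb4
B5 gives B4

C3 F#3 Gb4 F#4 B4 Abb4 B4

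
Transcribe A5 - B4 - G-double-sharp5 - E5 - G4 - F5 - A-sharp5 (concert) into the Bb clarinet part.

B5 C#5 A##5 F#5 A4 G5 B#5

The Bb clarinet sounds a major second below written, so the written part must be a major second above concert — transpose each note up.
A5 gives B5
B4 gives C#5
G##5 gives A##5
E5 gives F#5
G4 gives A4
F5 gives G5
A#5 gives B#5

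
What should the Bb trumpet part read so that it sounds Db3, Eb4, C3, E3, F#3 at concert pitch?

Written C4 sounds as Bb3 on the Bb trumpet, so concert pitches are written a major second up.
Db3 gives Eb3
Eb4 gives F4
C3 gives D3
E3 gives F#3
F#3 gives G#3

Eb3 F4 D3 F#3 G#3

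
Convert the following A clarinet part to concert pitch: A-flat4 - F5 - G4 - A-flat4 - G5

F4 D5 E4 F4 E5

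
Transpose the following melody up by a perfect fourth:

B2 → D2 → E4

E3 G2 A4

A perfect fourth up from B2 gives E3.
D2: a fourth up reaches G, and 5 semitones makes it G2.
A perfect fourth up from E4 gives A4.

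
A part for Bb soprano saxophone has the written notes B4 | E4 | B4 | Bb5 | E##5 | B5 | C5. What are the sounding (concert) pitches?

A4 D4 A4 Ab5 D##5 A5 Bb4

Written C4 on the Bb soprano saxophone sounds as Bb3, a major second lower; apply that shift to every note.
B4 -> A4
E4 -> D4
B4 -> A4
Bb5 -> Ab5
E##5 -> D##5
B5 -> A5
C5 -> Bb4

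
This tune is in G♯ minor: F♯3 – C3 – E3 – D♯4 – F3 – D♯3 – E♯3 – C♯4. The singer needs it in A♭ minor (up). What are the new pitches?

From G♯ up to A♭ is a diminished second; apply that to each pitch.
F#3 gives Gb3
C3 gives Dbb3
E3 gives Fb3
D#4 gives Eb4
F3 gives Gbb3
D#3 gives Eb3
E#3 gives F3
C#4 gives Db4

Gb3 Dbb3 Fb3 Eb4 Gbb3 Eb3 F3 Db4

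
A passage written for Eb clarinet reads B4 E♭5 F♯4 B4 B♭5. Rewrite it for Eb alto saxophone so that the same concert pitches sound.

B5 Eb6 F#5 B5 Bb6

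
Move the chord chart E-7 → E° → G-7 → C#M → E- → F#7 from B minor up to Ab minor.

Db-7 Db° Fb-7 BbM Db- Eb7

B minor up to Ab minor is a diminished seventh; each chord root moves by that interval while the quality stays the same.
E-7: root E up a diminished seventh → Db, giving Db-7.
E°: root E up a diminished seventh → Db, giving Db°.
G-7: root G up a diminished seventh → Fb, giving Fb-7.
C#M: root C# up a diminished seventh → Bb, giving BbM.
E-: root E up a diminished seventh → Db, giving Db-.
F#7: root F# up a diminished seventh → Eb, giving Eb7.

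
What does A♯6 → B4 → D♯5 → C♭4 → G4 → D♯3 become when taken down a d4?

E##6 F##4 A##4 G3 D#4 A##2

A#6 down a diminished fourth is E##6.
B4: a fourth down reaches F, and 4 semitones makes it F##4.
D#5 down a diminished fourth is A##4.
A diminished fourth down from Cb4 gives G3.
G4 down a diminished fourth is D#4.
D#3 down a diminished fourth is A##2.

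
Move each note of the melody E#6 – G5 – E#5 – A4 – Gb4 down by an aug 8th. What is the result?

E#6: an octave down reaches E, and 13 semitones makes it E5.
An augmented octave down from G5 gives Gb4.
E#5 down an augmented octave is E4.
A4: an octave down reaches A, and 13 semitones makes it Ab3.
An augmented octave down from Gb4 gives Gbb3.

E5 Gb4 E4 Ab3 Gbb3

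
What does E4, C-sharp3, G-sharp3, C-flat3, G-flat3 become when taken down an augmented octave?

Eb3 C2 G2 Cbb2 Gbb2

E4: an octave down reaches E, and 13 semitones makes it Eb3.
An augmented octave down from C#3 gives C2.
G#3 down an augmented octave is G2.
An augmented octave down from Cb3 gives Cbb2.
Gb3: an octave down reaches G, and 13 semitones makes it Gbb2.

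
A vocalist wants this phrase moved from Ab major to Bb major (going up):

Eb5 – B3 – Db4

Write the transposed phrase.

Ab major to Bb major up is a major second, so every note moves up by that interval.
Eb5 to F5
B3 to C#4
Db4 to Eb4

F5 C#4 Eb4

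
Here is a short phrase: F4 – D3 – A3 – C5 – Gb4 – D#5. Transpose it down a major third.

Db4 Bb2 F3 Ab4 Ebb4 B4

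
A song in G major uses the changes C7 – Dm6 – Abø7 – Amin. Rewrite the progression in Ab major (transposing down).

Db7 Ebm6 Bbbø7 Bbmin

G major down to Ab major is a major seventh; each chord root moves by that interval while the quality stays the same.
C7: root C down a major seventh → Db, giving Db7.
Dm6: root D down a major seventh → Eb, giving Ebm6.
Abø7: root Ab down a major seventh → Bbb, giving Bbbø7.
Amin: root A down a major seventh → Bb, giving Bbmin.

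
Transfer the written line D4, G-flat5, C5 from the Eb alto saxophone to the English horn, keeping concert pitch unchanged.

C4 Fb5 Bb4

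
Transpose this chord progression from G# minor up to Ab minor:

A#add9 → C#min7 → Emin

G# minor up to Ab minor is a diminished second; each chord root moves by that interval while the quality stays the same.
A#add9: root A# up a diminished second → Bb, giving Bbadd9.
C#min7: root C# up a diminished second → Db, giving Dbmin7.
Emin: root E up a diminished second → Fb, giving Fbmin.

Bbadd9 Dbmin7 Fbmin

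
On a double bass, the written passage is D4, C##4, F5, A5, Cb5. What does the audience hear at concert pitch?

D3 C##3 F4 A4 Cb4

The double bass sounds a perfect octave below written, so transpose each written note down a perfect octave.
D4 becomes D3
C##4 becomes C##3
F5 becomes F4
A5 becomes A4
Cb5 becomes Cb4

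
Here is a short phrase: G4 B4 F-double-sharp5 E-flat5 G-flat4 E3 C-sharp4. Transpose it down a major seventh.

Ab3 C4 G#4 Fb4 Abb3 F2 D3

G4 → Ab3
B4 → C4
F##5 → G#4
Eb5 → Fb4
Gb4 → Abb3
E3 → F2
C#4 → D3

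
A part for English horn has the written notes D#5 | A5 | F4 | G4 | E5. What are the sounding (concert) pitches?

The English horn sounds a perfect fifth below written, so transpose each written note down a perfect fifth.
D#5 becomes G#4
A5 becomes D5
F4 becomes Bb3
G4 becomes C4
E5 becomes A4

G#4 D5 Bb3 C4 A4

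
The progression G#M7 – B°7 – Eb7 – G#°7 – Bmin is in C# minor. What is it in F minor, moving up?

CM7 Eb°7 Abb7 C°7 Ebmin

C# minor up to F minor is a diminished fourth; each chord root moves by that interval while the quality stays the same.
G#M7: root G# up a diminished fourth → C, giving CM7.
B°7: root B up a diminished fourth → Eb, giving Eb°7.
Eb7: root Eb up a diminished fourth → Abb, giving Abb7.
G#°7: root G# up a diminished fourth → C, giving C°7.
Bmin: root B up a diminished fourth → Eb, giving Ebmin.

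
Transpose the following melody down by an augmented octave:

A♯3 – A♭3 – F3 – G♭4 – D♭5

A2 Abb2 Fb2 Gbb3 Dbb4

A#3 gives A2
Ab3 gives Abb2
F3 gives Fb2
Gb4 gives Gbb3
Db5 gives Dbb4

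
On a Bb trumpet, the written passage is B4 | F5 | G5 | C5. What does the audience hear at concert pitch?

A4 Eb5 F5 Bb4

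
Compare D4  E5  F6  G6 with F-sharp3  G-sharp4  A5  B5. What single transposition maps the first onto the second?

down a minor sixth

From D4 to F#3 is 6 letter names — a sixth of some quality.
F#3 to D4 is 8 semitones, which makes it a minor sixth; the second version is lower, so the direction is down.
Checking another pair — G6 → B5 — gives the same interval.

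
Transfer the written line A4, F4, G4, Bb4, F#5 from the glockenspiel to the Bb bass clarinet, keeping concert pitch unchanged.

B7 G7 A7 C8 G#8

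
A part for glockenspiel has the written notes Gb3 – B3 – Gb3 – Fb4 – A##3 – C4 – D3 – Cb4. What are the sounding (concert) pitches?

Gb5 B5 Gb5 Fb6 A##5 C6 D5 Cb6

Written C4 on the glockenspiel sounds as C6, a perfect fifteenth higher; apply that shift to every note.
Gb3 to Gb5
B3 to B5
Gb3 to Gb5
Fb4 to Fb6
A##3 to A##5
C4 to C6
D3 to D5
Cb4 to Cb6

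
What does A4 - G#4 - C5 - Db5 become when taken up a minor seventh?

G5 F#5 Bb5 Cb6

A4 becomes G5
G#4 becomes F#5
C5 becomes Bb5
Db5 becomes Cb6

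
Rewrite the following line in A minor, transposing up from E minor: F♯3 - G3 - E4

B3 C4 A4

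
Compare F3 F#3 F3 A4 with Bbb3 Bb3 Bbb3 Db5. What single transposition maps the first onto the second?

up a diminished fourth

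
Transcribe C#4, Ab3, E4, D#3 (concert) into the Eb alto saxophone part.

A#4 F4 C#5 B#3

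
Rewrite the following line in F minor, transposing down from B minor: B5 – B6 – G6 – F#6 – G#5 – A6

B minor to F minor down is an augmented fourth, so every note moves down by that interval.
B5 → F5
B6 → F6
G6 → Db6
F#6 → C6
G#5 → D5
A6 → Eb6

F5 F6 Db6 C6 D5 Eb6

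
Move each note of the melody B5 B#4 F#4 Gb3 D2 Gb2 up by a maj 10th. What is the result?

D#7 D##6 A#5 Bb4 F#3 Bb3

B5: a tenth up reaches D, and 16 semitones makes it D#7.
B#4: a tenth up reaches D, and 16 semitones makes it D##6.
F#4: a tenth up reaches A, and 16 semitones makes it A#5.
Gb3 up a major tenth is Bb4.
D2: a tenth up reaches F, and 16 semitones makes it F#3.
Gb2: a tenth up reaches B, and 16 semitones makes it Bb3.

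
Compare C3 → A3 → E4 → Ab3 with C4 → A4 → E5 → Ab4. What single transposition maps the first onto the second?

up a perfect octave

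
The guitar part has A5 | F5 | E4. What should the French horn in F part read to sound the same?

First find concert pitch: the guitar sounds a perfect octave below written, so A5 F5 E4 sounds A4 F4 E3.
Then write for French horn in F: it sounds a perfect fifth below written, so the part must be a perfect fifth above concert.
A4 → E5
F4 → C5
E3 → B3

E5 C5 B3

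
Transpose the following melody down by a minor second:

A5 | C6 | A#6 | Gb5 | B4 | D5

G#5 B5 G##6 F5 A#4 C#5

A minor second down from A5 gives G#5.
C6: a second down reaches B, and 1 semitone makes it B5.
A#6 down a minor second is G##6.
Gb5: a second down reaches F, and 1 semitone makes it F5.
B4: a second down reaches A, and 1 semitone makes it A#4.
D5: a second down reaches C, and 1 semitone makes it C#5.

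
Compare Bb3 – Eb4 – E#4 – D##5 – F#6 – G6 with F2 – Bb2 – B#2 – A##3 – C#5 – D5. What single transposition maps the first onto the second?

down a perfect eleventh

From Bb3 to F2 is 11 letter names — an eleventh of some quality.
F2 to Bb3 is 17 semitones, which makes it a perfect eleventh; the second version is lower, so the direction is down.
Checking another pair — G6 → D5 — gives the same interval.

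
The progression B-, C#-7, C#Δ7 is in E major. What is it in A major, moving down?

E major down to A major is a perfect fifth; each chord root moves by that interval while the quality stays the same.
B-: root B down a perfect fifth → E, giving E-.
C#-7: root C# down a perfect fifth → F#, giving F#-7.
C#Δ7: root C# down a perfect fifth → F#, giving F#Δ7.

E- F#-7 F#Δ7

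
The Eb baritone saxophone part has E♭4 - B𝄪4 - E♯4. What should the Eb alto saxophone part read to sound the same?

First find concert pitch: the Eb baritone saxophone sounds a major thirteenth below written, so E♭4 B𝄪4 E♯4 sounds Gb2 D##3 G#2.
Then write for Eb alto saxophone: it sounds a major sixth below written, so the part must be a major sixth above concert.
Gb2 → Eb3
D##3 → B##3
G#2 → E#3

Eb3 B##3 E#3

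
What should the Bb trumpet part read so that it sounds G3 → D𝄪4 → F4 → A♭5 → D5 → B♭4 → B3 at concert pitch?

A3 E##4 G4 Bb5 E5 C5 C#4

The Bb trumpet sounds a major second below written, so the written part must be a major second above concert — transpose each note up.
G3 gives A3
D##4 gives E##4
F4 gives G4
Ab5 gives Bb5
D5 gives E5
Bb4 gives C5
B3 gives C#4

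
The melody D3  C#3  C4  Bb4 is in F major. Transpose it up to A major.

F major to A major up is a major third, so every note moves up by that interval.
D3 to F#3
C#3 to E#3
C4 to E4
Bb4 to D5

F#3 E#3 E4 D5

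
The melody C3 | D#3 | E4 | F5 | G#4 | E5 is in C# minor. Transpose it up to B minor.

Bb3 C#4 D5 Eb6 F#5 D6

C# minor to B minor up is a minor seventh, so every note moves up by that interval.
C3 gives Bb3
D#3 gives C#4
E4 gives D5
F5 gives Eb6
G#4 gives F#5
E5 gives D6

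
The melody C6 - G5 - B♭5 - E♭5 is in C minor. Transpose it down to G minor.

C minor to G minor down is a perfect fourth, so every note moves down by that interval.
C6 to G5
G5 to D5
Bb5 to F5
Eb5 to Bb4

G5 D5 F5 Bb4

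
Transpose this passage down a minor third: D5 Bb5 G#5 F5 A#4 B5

B4 G5 E#5 D5 F##4 G#5

D5 → B4
Bb5 → G5
G#5 → E#5
F5 → D5
A#4 → F##4
B5 → G#5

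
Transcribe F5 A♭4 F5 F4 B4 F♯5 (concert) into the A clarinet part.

Ab5 Cb5 Ab5 Ab4 D5 A5

Written C4 sounds as A3 on the A clarinet, so concert pitches are written a minor third up.
F5 becomes Ab5
Ab4 becomes Cb5
F5 becomes Ab5
F4 becomes Ab4
B4 becomes D5
F#5 becomes A5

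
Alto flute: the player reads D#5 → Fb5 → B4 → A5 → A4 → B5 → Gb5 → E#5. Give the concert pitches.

A#4 Cb5 F#4 E5 E4 F#5 Db5 B#4

Written C4 on the alto flute sounds as G3, a perfect fourth lower; apply that shift to every note.
D#5 becomes A#4
Fb5 becomes Cb5
B4 becomes F#4
A5 becomes E5
A4 becomes E4
B5 becomes F#5
Gb5 becomes Db5
E#5 becomes B#4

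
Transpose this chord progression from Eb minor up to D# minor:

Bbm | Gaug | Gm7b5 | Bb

A#m F##aug F##m7b5 A#

Eb minor up to D# minor is an augmented seventh; each chord root moves by that interval while the quality stays the same.
Bbm: root Bb up an augmented seventh → A#, giving A#m.
Gaug: root G up an augmented seventh → F##, giving F##aug.
Gm7b5: root G up an augmented seventh → F##, giving F##m7b5.
Bb: root Bb up an augmented seventh → A#, giving A#.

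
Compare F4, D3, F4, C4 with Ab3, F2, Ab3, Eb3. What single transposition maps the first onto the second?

down a major sixth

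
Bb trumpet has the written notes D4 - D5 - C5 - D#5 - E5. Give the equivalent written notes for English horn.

G4 G5 F5 G#5 A5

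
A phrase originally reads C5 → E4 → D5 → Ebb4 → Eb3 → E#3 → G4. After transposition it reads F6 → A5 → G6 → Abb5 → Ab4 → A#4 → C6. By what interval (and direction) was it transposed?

up a perfect eleventh

Take the first pair: C5 → F6. C to F spans 11 letter names, so the interval is some kind of eleventh.
C5 to F6 is 17 semitones, which makes it a perfect eleventh; the second version is higher, so the direction is up.
Checking another pair — G4 → C6 — gives the same interval.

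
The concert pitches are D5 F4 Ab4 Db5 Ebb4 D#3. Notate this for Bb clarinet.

E5 G4 Bb4 Eb5 Fb4 E#3

The Bb clarinet sounds a major second below written, so the written part must be a major second above concert — transpose each note up.
D5 gives E5
F4 gives G4
Ab4 gives Bb4
Db5 gives Eb5
Ebb4 gives Fb4
D#3 gives E#3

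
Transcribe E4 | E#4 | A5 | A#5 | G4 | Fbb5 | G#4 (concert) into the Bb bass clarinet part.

Written C4 sounds as Bb2 on the Bb bass clarinet, so concert pitches are written a major ninth up.
E4 → F#5
E#4 → F##5
A5 → B6
A#5 → B#6
G4 → A5
Fbb5 → Gbb6
G#4 → A#5

F#5 F##5 B6 B#6 A5 Gbb6 A#5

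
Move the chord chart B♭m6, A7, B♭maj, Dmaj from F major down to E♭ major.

Abm6 G7 Abmaj Cmaj

F major down to E♭ major is a major second; each chord root moves by that interval while the quality stays the same.
B♭m6: root B♭ down a major second → Ab, giving Abm6.
A7: root A down a major second → G, giving G7.
B♭maj: root B♭ down a major second → Ab, giving Abmaj.
Dmaj: root D down a major second → C, giving Cmaj.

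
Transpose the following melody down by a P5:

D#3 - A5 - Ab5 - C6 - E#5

D#3 to G#2
A5 to D5
Ab5 to Db5
C6 to F5
E#5 to A#4

G#2 D5 Db5 F5 A#4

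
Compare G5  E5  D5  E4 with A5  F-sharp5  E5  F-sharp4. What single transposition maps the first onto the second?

up a major second

Take the first pair: G5 → A5. G to A spans 2 letter names, so the interval is some kind of second.
G5 to A5 is 2 semitones, which makes it a major second; the second version is higher, so the direction is up.
Checking another pair — E4 → F#4 — gives the same interval.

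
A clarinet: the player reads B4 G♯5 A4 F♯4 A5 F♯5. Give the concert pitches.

The A clarinet sounds a minor third below written, so transpose each written note down a minor third.
B4 -> G#4
G#5 -> E#5
A4 -> F#4
F#4 -> D#4
A5 -> F#5
F#5 -> D#5

G#4 E#5 F#4 D#4 F#5 D#5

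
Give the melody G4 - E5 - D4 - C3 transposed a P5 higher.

G4 becomes D5
E5 becomes B5
D4 becomes A4
C3 becomes G3

D5 B5 A4 G3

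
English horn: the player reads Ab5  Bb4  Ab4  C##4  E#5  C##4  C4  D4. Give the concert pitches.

The English horn sounds a perfect fifth below written, so transpose each written note down a perfect fifth.
Ab5 becomes Db5
Bb4 becomes Eb4
Ab4 becomes Db4
C##4 becomes F##3
E#5 becomes A#4
C##4 becomes F##3
C4 becomes F3
D4 becomes G3

Db5 Eb4 Db4 F##3 A#4 F##3 F3 G3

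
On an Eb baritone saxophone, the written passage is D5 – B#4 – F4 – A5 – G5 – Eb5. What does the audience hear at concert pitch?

F3 D#3 Ab2 C4 Bb3 Gb3

The Eb baritone saxophone sounds a major thirteenth below written, so transpose each written note down a major thirteenth.
D5 -> F3
B#4 -> D#3
F4 -> Ab2
A5 -> C4
G5 -> Bb3
Eb5 -> Gb3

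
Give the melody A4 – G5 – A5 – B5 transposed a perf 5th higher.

E5 D6 E6 F#6

A4: a fifth up reaches E, and 7 semitones makes it E5.
A perfect fifth up from G5 gives D6.
A perfect fifth up from A5 gives E6.
A perfect fifth up from B5 gives F#6.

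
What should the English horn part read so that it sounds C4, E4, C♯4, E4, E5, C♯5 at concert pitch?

G4 B4 G#4 B4 B5 G#5

Written C4 sounds as F3 on the English horn, so concert pitches are written a perfect fifth up.
C4 → G4
E4 → B4
C#4 → G#4
E4 → B4
E5 → B5
C#5 → G#5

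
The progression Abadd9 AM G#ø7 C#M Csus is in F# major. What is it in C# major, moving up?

Ebadd9 EM D#ø7 G#M Gsus

F# major up to C# major is a perfect fifth; each chord root moves by that interval while the quality stays the same.
Abadd9: root Ab up a perfect fifth → Eb, giving Ebadd9.
AM: root A up a perfect fifth → E, giving EM.
G#ø7: root G# up a perfect fifth → D#, giving D#ø7.
C#M: root C# up a perfect fifth → G#, giving G#M.
Csus: root C up a perfect fifth → G, giving Gsus.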